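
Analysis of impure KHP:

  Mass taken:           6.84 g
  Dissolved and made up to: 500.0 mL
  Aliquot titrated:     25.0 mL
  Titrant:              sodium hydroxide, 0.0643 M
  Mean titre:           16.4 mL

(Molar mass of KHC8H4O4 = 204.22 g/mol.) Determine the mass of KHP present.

KHC8H4O4 + NaOH → KNaC8H4O4 + H2O
n(NaOH) per titration = 0.0164 × 0.0643 = 1.05 × 10^-3 mol
n(KHC8H4O4) in each aliquot = 1.05 × 10^-3 mol (1:1 ratio)
n(KHC8H4O4) in the whole flask = 1.05 × 10^-3 × 500.0/25.0 = 0.0211 mol
mass of KHC8H4O4 = 0.0211 × 204.22 = 4.31 g

4.31 g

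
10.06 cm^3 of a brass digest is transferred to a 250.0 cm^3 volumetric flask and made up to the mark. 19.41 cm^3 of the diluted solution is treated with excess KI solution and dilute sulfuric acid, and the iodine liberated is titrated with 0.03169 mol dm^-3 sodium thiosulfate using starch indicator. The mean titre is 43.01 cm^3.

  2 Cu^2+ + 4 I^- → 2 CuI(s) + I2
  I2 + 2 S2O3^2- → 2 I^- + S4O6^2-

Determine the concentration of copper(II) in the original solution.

n(S2O3^2-) = 0.04301 × 0.03169 = 1.363 × 10^-3 mol
n(I2) = n(S2O3^2-)/2 = 6.815 × 10^-4 mol
From the 2:1 ratio, n(Cu2+) in the aliquot = 2/1 × 6.815 × 10^-4 = 1.363 × 10^-3 mol
[Cu2+]_dilute = 1.363 × 10^-3 / 0.01941 = 0.07022 mol/L
[Cu2+]_original = 0.07022 × 250.0/10.06 = 1.745 mol/L

1.745 mol/L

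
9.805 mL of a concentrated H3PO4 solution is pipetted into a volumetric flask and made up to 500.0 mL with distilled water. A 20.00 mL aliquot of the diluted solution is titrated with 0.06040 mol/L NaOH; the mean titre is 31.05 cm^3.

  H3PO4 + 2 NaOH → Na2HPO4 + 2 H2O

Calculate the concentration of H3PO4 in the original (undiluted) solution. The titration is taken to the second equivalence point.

2.391 mol/L

n(NaOH) = 0.03105 × 0.06040 = 1.875 × 10^-3 mol
From the 1:2 ratio, n(H3PO4) in the aliquot = 1/2 × 1.875 × 10^-3 = 9.377 × 10^-4 mol
[H3PO4]_dilute = 9.377 × 10^-4 / 0.02000 = 0.04689 mol/L
Dilution factor = 500.0 / 9.805 = 50.99
[H3PO4]_stock = 0.04689 × 50.99 = 2.391 mol/L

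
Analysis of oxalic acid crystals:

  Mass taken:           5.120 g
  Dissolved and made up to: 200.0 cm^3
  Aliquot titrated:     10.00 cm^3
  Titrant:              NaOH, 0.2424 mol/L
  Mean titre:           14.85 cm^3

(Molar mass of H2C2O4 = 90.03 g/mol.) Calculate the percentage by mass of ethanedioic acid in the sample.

63.30 %

H2C2O4 + 2 NaOH → Na2C2O4 + 2 H2O
n(NaOH) per titration = 0.01485 × 0.2424 = 3.600 × 10^-3 mol
From the 1:2 ratio, n(H2C2O4) in each aliquot = 1/2 × 3.600 × 10^-3 = 1.800 × 10^-3 mol
n(H2C2O4) in the whole flask = 1.800 × 10^-3 × 200.0/10.00 = 0.03600 mol
mass of H2C2O4 = 0.03600 × 90.03 = 3.241 g
% H2C2O4 = 3.241 / 5.120 × 100 = 63.30 %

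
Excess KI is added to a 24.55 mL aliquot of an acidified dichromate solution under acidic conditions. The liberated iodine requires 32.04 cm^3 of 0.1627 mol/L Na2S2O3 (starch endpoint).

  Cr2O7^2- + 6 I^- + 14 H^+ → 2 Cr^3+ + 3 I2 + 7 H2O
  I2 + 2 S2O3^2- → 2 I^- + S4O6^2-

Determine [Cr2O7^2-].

0.03539 mol/L

n(S2O3^2-) = 0.03204 × 0.1627 = 5.213 × 10^-3 mol
n(I2) = n(S2O3^2-)/2 = 2.606 × 10^-3 mol
From the 1:3 ratio, n(Cr2O7^2-) in the aliquot = 1/3 × 2.606 × 10^-3 = 8.688 × 10^-4 mol
[Cr2O7^2-] = 8.688 × 10^-4 / 0.02455 = 0.03539 mol/L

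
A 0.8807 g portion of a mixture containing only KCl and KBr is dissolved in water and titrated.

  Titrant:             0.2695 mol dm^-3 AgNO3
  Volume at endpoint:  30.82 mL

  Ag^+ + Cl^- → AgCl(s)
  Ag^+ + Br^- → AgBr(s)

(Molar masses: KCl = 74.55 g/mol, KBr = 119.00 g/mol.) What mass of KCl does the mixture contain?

n(AgNO3) = 0.03082 × 0.2695 = 8.306 × 10^-3 mol
Let x = n(KCl), y = n(KBr).
Titrant: 1x + 1y = 8.306 × 10^-3;  mass: 74.55x + 119.00y = 0.8807
Solving, x = 2.423 × 10^-3 mol, y = 5.883 × 10^-3 mol
mass of KCl = 2.423 × 10^-3 × 74.55 = 0.1807 g

0.1807 g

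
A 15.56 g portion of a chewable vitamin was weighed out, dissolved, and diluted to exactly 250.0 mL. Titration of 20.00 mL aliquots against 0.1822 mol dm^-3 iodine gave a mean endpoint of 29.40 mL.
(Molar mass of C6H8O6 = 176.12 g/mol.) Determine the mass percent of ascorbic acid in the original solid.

C6H8O6 + I2 → C6H6O6 + 2 HI
n(I2) per titration = 0.02940 × 0.1822 = 5.357 × 10^-3 mol
n(C6H8O6) in each aliquot = 5.357 × 10^-3 mol (1:1 ratio)
n(C6H8O6) in the whole flask = 5.357 × 10^-3 × 250.0/20.00 = 0.06696 mol
mass of C6H8O6 = 0.06696 × 176.12 = 11.79 g
% C6H8O6 = 11.79 / 15.56 × 100 = 75.79 %

75.79 %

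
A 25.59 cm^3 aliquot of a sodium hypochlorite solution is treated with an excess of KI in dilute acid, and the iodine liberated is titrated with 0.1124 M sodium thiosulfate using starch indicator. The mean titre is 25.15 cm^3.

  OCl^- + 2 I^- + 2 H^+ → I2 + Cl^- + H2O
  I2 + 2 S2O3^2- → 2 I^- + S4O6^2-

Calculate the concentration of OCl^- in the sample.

0.05523 M

n(S2O3^2-) = 0.02515 × 0.1124 = 2.827 × 10^-3 mol
n(I2) = n(S2O3^2-)/2 = 1.413 × 10^-3 mol
n(OCl^-) in the aliquot = 1.413 × 10^-3 mol (1:1 ratio)
[OCl^-] = 1.413 × 10^-3 / 0.02559 = 0.05523 mol/L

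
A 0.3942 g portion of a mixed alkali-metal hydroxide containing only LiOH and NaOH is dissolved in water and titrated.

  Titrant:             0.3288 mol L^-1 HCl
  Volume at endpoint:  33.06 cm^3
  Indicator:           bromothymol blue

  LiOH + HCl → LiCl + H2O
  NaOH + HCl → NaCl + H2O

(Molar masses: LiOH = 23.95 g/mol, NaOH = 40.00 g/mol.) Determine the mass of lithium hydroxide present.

0.06059 g

n(HCl) = 0.03306 × 0.3288 = 0.01087 mol
Let x = n(LiOH), y = n(NaOH).
Titrant: 1x + 1y = 0.01087;  mass: 23.95x + 40.00y = 0.3942
Solving, x = 2.530 × 10^-3 mol, y = 8.340 × 10^-3 mol
mass of LiOH = 2.530 × 10^-3 × 23.95 = 0.06059 g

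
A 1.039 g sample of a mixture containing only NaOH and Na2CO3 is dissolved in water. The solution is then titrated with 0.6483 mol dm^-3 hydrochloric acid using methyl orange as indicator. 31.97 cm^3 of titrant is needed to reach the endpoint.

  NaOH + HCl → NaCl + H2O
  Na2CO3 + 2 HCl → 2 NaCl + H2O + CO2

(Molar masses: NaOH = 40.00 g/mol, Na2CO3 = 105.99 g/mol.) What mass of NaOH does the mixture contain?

0.1828 g

n(HCl) = 0.03197 × 0.6483 = 0.02073 mol
Let x = n(NaOH), y = n(Na2CO3).
Titrant: 1x + 2y = 0.02073;  mass: 40.00x + 105.99y = 1.039
Solving, x = 4.570 × 10^-3 mol, y = 8.078 × 10^-3 mol
mass of NaOH = 4.570 × 10^-3 × 40.00 = 0.1828 g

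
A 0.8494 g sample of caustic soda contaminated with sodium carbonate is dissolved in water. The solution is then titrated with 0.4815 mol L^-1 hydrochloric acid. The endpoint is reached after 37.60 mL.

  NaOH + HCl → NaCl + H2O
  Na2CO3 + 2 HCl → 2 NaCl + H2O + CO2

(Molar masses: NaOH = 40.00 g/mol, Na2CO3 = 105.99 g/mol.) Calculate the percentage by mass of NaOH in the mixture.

n(HCl) = 0.03760 × 0.4815 = 0.01810 mol
Let x = n(NaOH), y = n(Na2CO3).
Titrant: 1x + 2y = 0.01810;  mass: 40.00x + 105.99y = 0.8494
Solving, x = 8.468 × 10^-3 mol, y = 4.818 × 10^-3 mol
mass of NaOH = 8.468 × 10^-3 × 40.00 = 0.3387 g
% NaOH = 0.3387 / 0.8494 × 100 = 39.88 %

39.88 %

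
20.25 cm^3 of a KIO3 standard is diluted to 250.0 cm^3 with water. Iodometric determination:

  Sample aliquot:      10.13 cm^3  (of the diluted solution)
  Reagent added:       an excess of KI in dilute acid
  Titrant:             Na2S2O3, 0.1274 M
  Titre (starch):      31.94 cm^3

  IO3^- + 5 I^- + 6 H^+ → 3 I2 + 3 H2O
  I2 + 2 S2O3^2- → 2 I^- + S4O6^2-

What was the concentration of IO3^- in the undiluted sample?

n(S2O3^2-) = 0.03194 × 0.1274 = 4.069 × 10^-3 mol
n(I2) = n(S2O3^2-)/2 = 2.035 × 10^-3 mol
From the 1:3 ratio, n(IO3^-) in the aliquot = 1/3 × 2.035 × 10^-3 = 6.782 × 10^-4 mol
[IO3^-]_dilute = 6.782 × 10^-4 / 0.01013 = 0.06695 mol/L
[IO3^-]_original = 0.06695 × 250.0/20.25 = 0.8265 mol/L

0.8265 M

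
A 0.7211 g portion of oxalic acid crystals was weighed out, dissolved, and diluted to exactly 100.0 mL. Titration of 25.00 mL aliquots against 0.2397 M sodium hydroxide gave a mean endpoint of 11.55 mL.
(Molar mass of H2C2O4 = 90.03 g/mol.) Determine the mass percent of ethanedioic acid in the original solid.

H2C2O4 + 2 NaOH → Na2C2O4 + 2 H2O
n(NaOH) per titration = 0.01155 × 0.2397 = 2.769 × 10^-3 mol
From the 1:2 ratio, n(H2C2O4) in each aliquot = 1/2 × 2.769 × 10^-3 = 1.384 × 10^-3 mol
n(H2C2O4) in the whole flask = 1.384 × 10^-3 × 100.0/25.00 = 5.537 × 10^-3 mol
mass of H2C2O4 = 5.537 × 10^-3 × 90.03 = 0.4985 g
% H2C2O4 = 0.4985 / 0.7211 × 100 = 69.13 %

69.13 %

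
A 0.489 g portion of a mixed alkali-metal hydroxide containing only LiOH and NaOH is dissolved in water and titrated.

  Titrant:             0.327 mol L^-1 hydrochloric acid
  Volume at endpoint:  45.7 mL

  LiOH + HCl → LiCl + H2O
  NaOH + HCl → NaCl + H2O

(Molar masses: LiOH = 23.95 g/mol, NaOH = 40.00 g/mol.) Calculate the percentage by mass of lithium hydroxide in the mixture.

33.2 %

n(HCl) = 0.0457 × 0.327 = 0.0149 mol
Let x = n(LiOH), y = n(NaOH).
Titrant: 1x + 1y = 0.0149;  mass: 23.95x + 40.00y = 0.489
Solving, x = 6.78 × 10^-3 mol, y = 8.17 × 10^-3 mol
mass of LiOH = 6.78 × 10^-3 × 23.95 = 0.162 g
% LiOH = 0.162 / 0.489 × 100 = 33.2 %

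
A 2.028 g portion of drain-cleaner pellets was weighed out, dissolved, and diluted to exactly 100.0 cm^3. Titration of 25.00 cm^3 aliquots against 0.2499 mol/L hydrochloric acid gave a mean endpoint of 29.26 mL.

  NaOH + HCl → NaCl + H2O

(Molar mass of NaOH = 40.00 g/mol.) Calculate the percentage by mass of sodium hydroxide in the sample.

n(HCl) per titration = 0.02926 × 0.2499 = 7.312 × 10^-3 mol
n(NaOH) in each aliquot = 7.312 × 10^-3 mol (1:1 ratio)
n(NaOH) in the whole flask = 7.312 × 10^-3 × 100.0/25.00 = 0.02925 mol
mass of NaOH = 0.02925 × 40.00 = 1.170 g
% NaOH = 1.170 / 2.028 × 100 = 57.69 %

57.69 %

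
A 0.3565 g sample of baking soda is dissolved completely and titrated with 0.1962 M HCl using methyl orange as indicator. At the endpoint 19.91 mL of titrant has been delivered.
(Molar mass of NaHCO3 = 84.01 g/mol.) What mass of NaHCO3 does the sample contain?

0.3282 g

NaHCO3 + HCl → NaCl + H2O + CO2
n(HCl) = 0.01991 L × 0.1962 mol/L = 3.906 × 10^-3 mol
n(NaHCO3) = 3.906 × 10^-3 mol (1:1 ratio)
mass of NaHCO3 = 3.906 × 10^-3 × 84.01 g/mol = 0.3282 g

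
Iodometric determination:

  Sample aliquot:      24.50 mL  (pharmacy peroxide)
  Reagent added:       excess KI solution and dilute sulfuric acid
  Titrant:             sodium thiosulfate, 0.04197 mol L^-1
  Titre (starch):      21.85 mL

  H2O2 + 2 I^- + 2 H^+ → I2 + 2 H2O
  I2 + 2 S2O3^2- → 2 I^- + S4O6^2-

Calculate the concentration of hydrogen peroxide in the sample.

0.01872 mol/L

n(S2O3^2-) = 0.02185 × 0.04197 = 9.170 × 10^-4 mol
n(I2) = n(S2O3^2-)/2 = 4.585 × 10^-4 mol
n(H2O2) in the aliquot = 4.585 × 10^-4 mol (1:1 ratio)
[H2O2] = 4.585 × 10^-4 / 0.02450 = 0.01872 mol/L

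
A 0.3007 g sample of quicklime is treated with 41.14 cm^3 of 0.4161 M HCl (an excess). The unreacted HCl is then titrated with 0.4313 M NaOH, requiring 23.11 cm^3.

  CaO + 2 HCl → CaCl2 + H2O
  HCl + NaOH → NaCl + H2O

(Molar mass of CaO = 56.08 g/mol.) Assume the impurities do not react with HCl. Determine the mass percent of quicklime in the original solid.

n(HCl) added = 0.04114 × 0.4161 = 0.01712 mol
n(NaOH) used in back-titration = 0.02311 × 0.4313 = 9.967 × 10^-3 mol
n(HCl) left over = 9.967 × 10^-3 mol (1:1 ratio)
n(HCl) consumed by analyte = 0.01712 − 9.967 × 10^-3 = 7.151 × 10^-3 mol
From the 1:2 ratio, n(CaO) = 1/2 × 7.151 × 10^-3 = 3.576 × 10^-3 mol
mass of CaO = 3.576 × 10^-3 × 56.08 = 0.2005 g
% CaO = 0.2005 / 0.3007 × 100 = 66.68 %

66.68 %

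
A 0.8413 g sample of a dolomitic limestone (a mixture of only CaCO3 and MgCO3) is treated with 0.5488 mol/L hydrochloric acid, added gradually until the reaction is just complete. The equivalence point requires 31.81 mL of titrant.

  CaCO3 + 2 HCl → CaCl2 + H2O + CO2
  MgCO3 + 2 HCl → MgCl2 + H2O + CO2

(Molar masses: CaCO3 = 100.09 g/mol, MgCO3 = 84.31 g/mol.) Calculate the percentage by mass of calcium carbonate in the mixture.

79.45 %

n(HCl) = 0.03181 × 0.5488 = 0.01746 mol
Let x = n(CaCO3), y = n(MgCO3).
Titrant: 2x + 2y = 0.01746;  mass: 100.09x + 84.31y = 0.8413
Solving, x = 6.678 × 10^-3 mol, y = 2.050 × 10^-3 mol
mass of CaCO3 = 6.678 × 10^-3 × 100.09 = 0.6684 g
% CaCO3 = 0.6684 / 0.8413 × 100 = 79.45 %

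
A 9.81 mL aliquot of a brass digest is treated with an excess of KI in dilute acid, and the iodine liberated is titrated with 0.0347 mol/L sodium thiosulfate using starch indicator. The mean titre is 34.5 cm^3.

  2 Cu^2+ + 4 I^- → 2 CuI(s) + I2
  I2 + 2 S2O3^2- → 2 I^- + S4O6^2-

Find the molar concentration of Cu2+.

n(S2O3^2-) = 0.0345 × 0.0347 = 1.20 × 10^-3 mol
n(I2) = n(S2O3^2-)/2 = 5.99 × 10^-4 mol
From the 2:1 ratio, n(Cu2+) in the aliquot = 2/1 × 5.99 × 10^-4 = 1.20 × 10^-3 mol
[Cu2+] = 1.20 × 10^-3 / 0.00981 = 0.122 mol/L

0.122 mol/L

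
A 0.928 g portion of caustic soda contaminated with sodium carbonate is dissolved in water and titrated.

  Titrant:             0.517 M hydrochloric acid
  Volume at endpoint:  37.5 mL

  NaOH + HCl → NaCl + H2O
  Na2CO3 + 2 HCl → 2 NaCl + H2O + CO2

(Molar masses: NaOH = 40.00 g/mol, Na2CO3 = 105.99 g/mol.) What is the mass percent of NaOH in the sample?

33.0 %

n(HCl) = 0.0375 × 0.517 = 0.0194 mol
Let x = n(NaOH), y = n(Na2CO3).
Titrant: 1x + 2y = 0.0194;  mass: 40.00x + 105.99y = 0.928
Solving, x = 7.65 × 10^-3 mol, y = 5.87 × 10^-3 mol
mass of NaOH = 7.65 × 10^-3 × 40.00 = 0.306 g
% NaOH = 0.306 / 0.928 × 100 = 33.0 %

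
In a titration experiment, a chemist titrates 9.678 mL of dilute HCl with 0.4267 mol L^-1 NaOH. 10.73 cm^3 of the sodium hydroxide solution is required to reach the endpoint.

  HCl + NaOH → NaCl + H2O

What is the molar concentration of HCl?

n(NaOH) = 0.01073 L × 0.4267 mol/L = 4.578 × 10^-3 mol
n(HCl) = 4.578 × 10^-3 mol (1:1 mole ratio)
[HCl] = 4.578 × 10^-3 mol / 0.009678 L = 0.4731 mol/L

0.4731 mol/L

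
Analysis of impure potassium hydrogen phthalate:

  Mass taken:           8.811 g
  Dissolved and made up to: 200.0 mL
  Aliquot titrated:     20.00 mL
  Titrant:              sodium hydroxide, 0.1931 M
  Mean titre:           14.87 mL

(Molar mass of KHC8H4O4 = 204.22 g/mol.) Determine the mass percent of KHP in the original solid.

KHC8H4O4 + NaOH → KNaC8H4O4 + H2O
n(NaOH) per titration = 0.01487 × 0.1931 = 2.871 × 10^-3 mol
n(KHC8H4O4) in each aliquot = 2.871 × 10^-3 mol (1:1 ratio)
n(KHC8H4O4) in the whole flask = 2.871 × 10^-3 × 200.0/20.00 = 0.02871 mol
mass of KHC8H4O4 = 0.02871 × 204.22 = 5.864 g
% KHC8H4O4 = 5.864 / 8.811 × 100 = 66.55 %

66.55 %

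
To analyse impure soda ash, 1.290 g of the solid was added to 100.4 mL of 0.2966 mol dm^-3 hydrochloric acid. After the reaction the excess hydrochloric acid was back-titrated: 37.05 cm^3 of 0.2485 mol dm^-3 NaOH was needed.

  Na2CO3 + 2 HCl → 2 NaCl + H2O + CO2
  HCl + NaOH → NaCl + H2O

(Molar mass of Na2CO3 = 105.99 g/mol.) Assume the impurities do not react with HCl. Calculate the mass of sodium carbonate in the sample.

1.090 g

n(HCl) added = 0.1004 × 0.2966 = 0.02978 mol
n(NaOH) used in back-titration = 0.03705 × 0.2485 = 9.207 × 10^-3 mol
n(HCl) left over = 9.207 × 10^-3 mol (1:1 ratio)
n(HCl) consumed by analyte = 0.02978 − 9.207 × 10^-3 = 0.02057 mol
From the 1:2 ratio, n(Na2CO3) = 1/2 × 0.02057 = 0.01029 mol
mass of Na2CO3 = 0.01029 × 105.99 = 1.090 g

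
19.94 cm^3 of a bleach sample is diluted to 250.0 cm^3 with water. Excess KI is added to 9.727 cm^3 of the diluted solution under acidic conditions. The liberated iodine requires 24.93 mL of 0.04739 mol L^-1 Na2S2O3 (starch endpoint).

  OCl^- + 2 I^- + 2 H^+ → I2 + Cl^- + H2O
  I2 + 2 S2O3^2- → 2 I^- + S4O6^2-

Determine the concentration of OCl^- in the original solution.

n(S2O3^2-) = 0.02493 × 0.04739 = 1.181 × 10^-3 mol
n(I2) = n(S2O3^2-)/2 = 5.907 × 10^-4 mol
n(OCl^-) in the aliquot = 5.907 × 10^-4 mol (1:1 ratio)
[OCl^-]_dilute = 5.907 × 10^-4 / 0.009727 = 0.06073 mol/L
[OCl^-]_original = 0.06073 × 250.0/19.94 = 0.7614 mol/L

0.7614 mol/L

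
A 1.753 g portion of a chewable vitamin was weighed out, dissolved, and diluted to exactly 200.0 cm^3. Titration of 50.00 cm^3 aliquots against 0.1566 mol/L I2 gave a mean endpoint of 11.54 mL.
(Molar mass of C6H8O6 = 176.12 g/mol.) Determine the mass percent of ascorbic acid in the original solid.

C6H8O6 + I2 → C6H6O6 + 2 HI
n(I2) per titration = 0.01154 × 0.1566 = 1.807 × 10^-3 mol
n(C6H8O6) in each aliquot = 1.807 × 10^-3 mol (1:1 ratio)
n(C6H8O6) in the whole flask = 1.807 × 10^-3 × 200.0/50.00 = 7.229 × 10^-3 mol
mass of C6H8O6 = 7.229 × 10^-3 × 176.12 = 1.273 g
% C6H8O6 = 1.273 / 1.753 × 100 = 72.62 %

72.62 %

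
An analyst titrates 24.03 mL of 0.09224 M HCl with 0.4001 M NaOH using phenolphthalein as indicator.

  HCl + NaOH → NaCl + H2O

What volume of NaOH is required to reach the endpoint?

5.540 mL

n(HCl) = 0.02403 L × 0.09224 mol/L = 2.217 × 10^-3 mol
n(NaOH) = 2.217 × 10^-3 mol (1:1 stoichiometry)
V(NaOH) = 2.217 × 10^-3 mol / 0.4001 mol/L = 0.005540 L = 5.540 mL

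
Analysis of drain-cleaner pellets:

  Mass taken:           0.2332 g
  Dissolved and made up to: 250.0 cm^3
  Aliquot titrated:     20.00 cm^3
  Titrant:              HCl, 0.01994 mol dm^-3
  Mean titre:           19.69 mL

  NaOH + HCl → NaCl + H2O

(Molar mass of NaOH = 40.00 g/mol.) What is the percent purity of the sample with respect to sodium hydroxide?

84.18 %

n(HCl) per titration = 0.01969 × 0.01994 = 3.926 × 10^-4 mol
n(NaOH) in each aliquot = 3.926 × 10^-4 mol (1:1 ratio)
n(NaOH) in the whole flask = 3.926 × 10^-4 × 250.0/20.00 = 4.908 × 10^-3 mol
mass of NaOH = 4.908 × 10^-3 × 40.00 = 0.1963 g
% NaOH = 0.1963 / 0.2332 × 100 = 84.18 %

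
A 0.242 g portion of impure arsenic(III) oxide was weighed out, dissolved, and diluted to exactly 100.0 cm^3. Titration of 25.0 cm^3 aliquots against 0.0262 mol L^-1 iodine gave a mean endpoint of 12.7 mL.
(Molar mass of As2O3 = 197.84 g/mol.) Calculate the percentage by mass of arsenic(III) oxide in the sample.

54.4 %

As2O3 + 2 I2 + 2 H2O → As2O5 + 4 HI
n(I2) per titration = 0.0127 × 0.0262 = 3.33 × 10^-4 mol
From the 1:2 ratio, n(As2O3) in each aliquot = 1/2 × 3.33 × 10^-4 = 1.66 × 10^-4 mol
n(As2O3) in the whole flask = 1.66 × 10^-4 × 100.0/25.0 = 6.65 × 10^-4 mol
mass of As2O3 = 6.65 × 10^-4 × 197.84 = 0.132 g
% As2O3 = 0.132 / 0.242 × 100 = 54.4 %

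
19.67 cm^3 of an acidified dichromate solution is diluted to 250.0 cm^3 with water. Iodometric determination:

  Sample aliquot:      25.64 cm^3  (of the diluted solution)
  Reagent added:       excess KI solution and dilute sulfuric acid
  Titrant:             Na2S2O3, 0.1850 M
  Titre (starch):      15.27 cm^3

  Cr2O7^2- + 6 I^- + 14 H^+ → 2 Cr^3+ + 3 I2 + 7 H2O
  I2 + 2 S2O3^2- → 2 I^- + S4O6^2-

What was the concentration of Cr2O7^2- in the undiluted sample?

0.2334 M

n(S2O3^2-) = 0.01527 × 0.1850 = 2.825 × 10^-3 mol
n(I2) = n(S2O3^2-)/2 = 1.412 × 10^-3 mol
From the 1:3 ratio, n(Cr2O7^2-) in the aliquot = 1/3 × 1.412 × 10^-3 = 4.708 × 10^-4 mol
[Cr2O7^2-]_dilute = 4.708 × 10^-4 / 0.02564 = 0.01836 mol/L
[Cr2O7^2-]_original = 0.01836 × 250.0/19.67 = 0.2334 mol/L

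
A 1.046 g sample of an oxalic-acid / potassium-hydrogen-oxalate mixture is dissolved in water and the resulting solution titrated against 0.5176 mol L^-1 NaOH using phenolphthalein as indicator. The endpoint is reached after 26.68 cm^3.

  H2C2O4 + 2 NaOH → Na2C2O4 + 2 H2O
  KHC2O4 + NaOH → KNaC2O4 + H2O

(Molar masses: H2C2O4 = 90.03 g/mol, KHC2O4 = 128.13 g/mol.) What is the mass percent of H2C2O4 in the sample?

37.46 %

n(NaOH) = 0.02668 × 0.5176 = 0.01381 mol
Let x = n(H2C2O4), y = n(KHC2O4).
Titrant: 2x + 1y = 0.01381;  mass: 90.03x + 128.13y = 1.046
Solving, x = 4.352 × 10^-3 mol, y = 5.106 × 10^-3 mol
mass of H2C2O4 = 4.352 × 10^-3 × 90.03 = 0.3918 g
% H2C2O4 = 0.3918 / 1.046 × 100 = 37.46 %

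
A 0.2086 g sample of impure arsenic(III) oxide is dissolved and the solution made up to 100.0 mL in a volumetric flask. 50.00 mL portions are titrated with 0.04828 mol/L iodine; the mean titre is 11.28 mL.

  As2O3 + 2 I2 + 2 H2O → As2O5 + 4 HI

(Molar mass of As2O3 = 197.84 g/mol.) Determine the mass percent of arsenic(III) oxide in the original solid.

n(I2) per titration = 0.01128 × 0.04828 = 5.446 × 10^-4 mol
From the 1:2 ratio, n(As2O3) in each aliquot = 1/2 × 5.446 × 10^-4 = 2.723 × 10^-4 mol
n(As2O3) in the whole flask = 2.723 × 10^-4 × 100.0/50.00 = 5.446 × 10^-4 mol
mass of As2O3 = 5.446 × 10^-4 × 197.84 = 0.1077 g
% As2O3 = 0.1077 / 0.2086 × 100 = 51.65 %

51.65 %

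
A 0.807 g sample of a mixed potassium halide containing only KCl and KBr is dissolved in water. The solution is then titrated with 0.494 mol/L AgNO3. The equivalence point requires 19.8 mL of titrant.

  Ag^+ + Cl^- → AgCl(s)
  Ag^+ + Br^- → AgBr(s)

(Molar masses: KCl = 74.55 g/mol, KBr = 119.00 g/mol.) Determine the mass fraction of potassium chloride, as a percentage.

n(AgNO3) = 0.0198 × 0.494 = 9.78 × 10^-3 mol
Let x = n(KCl), y = n(KBr).
Titrant: 1x + 1y = 9.78 × 10^-3;  mass: 74.55x + 119.00y = 0.807
Solving, x = 8.03 × 10^-3 mol, y = 1.75 × 10^-3 mol
mass of KCl = 8.03 × 10^-3 × 74.55 = 0.599 g
% KCl = 0.599 / 0.807 × 100 = 74.2 %

74.2 %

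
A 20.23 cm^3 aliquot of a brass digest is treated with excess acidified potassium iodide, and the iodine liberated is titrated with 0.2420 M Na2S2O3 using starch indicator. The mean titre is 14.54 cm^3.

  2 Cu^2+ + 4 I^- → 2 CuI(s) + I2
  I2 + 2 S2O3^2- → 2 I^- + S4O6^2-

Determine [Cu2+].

0.1739 M

n(S2O3^2-) = 0.01454 × 0.2420 = 3.519 × 10^-3 mol
n(I2) = n(S2O3^2-)/2 = 1.759 × 10^-3 mol
From the 2:1 ratio, n(Cu2+) in the aliquot = 2/1 × 1.759 × 10^-3 = 3.519 × 10^-3 mol
[Cu2+] = 3.519 × 10^-3 / 0.02023 = 0.1739 mol/L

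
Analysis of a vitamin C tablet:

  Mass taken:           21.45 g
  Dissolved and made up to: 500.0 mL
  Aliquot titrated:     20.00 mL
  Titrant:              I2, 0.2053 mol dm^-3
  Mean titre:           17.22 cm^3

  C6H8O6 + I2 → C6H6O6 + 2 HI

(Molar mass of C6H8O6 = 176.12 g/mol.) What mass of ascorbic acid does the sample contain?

n(I2) per titration = 0.01722 × 0.2053 = 3.535 × 10^-3 mol
n(C6H8O6) in each aliquot = 3.535 × 10^-3 mol (1:1 ratio)
n(C6H8O6) in the whole flask = 3.535 × 10^-3 × 500.0/20.00 = 0.08838 mol
mass of C6H8O6 = 0.08838 × 176.12 = 15.57 g

15.57 g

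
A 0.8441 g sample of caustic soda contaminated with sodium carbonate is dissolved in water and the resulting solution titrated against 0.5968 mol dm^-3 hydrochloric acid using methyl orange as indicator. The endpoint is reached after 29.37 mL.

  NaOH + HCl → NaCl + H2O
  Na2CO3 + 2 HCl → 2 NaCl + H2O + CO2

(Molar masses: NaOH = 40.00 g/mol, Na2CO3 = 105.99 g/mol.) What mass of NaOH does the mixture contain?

0.2610 g

n(HCl) = 0.02937 × 0.5968 = 0.01753 mol
Let x = n(NaOH), y = n(Na2CO3).
Titrant: 1x + 2y = 0.01753;  mass: 40.00x + 105.99y = 0.8441
Solving, x = 6.525 × 10^-3 mol, y = 5.501 × 10^-3 mol
mass of NaOH = 6.525 × 10^-3 × 40.00 = 0.2610 g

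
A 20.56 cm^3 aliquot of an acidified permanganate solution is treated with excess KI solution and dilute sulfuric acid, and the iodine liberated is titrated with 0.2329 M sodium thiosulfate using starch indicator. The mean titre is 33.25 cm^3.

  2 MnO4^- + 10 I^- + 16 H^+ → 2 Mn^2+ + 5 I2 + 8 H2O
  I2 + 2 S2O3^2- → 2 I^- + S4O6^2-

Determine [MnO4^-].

n(S2O3^2-) = 0.03325 × 0.2329 = 7.744 × 10^-3 mol
n(I2) = n(S2O3^2-)/2 = 3.872 × 10^-3 mol
From the 2:5 ratio, n(MnO4^-) in the aliquot = 2/5 × 3.872 × 10^-3 = 1.549 × 10^-3 mol
[MnO4^-] = 1.549 × 10^-3 / 0.02056 = 0.07533 mol/L

0.07533 M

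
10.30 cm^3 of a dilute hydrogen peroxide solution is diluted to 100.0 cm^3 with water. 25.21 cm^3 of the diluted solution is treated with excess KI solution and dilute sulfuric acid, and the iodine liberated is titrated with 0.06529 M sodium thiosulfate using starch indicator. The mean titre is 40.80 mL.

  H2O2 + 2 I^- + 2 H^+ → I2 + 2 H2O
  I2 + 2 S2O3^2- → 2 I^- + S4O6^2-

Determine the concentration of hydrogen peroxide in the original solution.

0.5129 M

n(S2O3^2-) = 0.04080 × 0.06529 = 2.664 × 10^-3 mol
n(I2) = n(S2O3^2-)/2 = 1.332 × 10^-3 mol
n(H2O2) in the aliquot = 1.332 × 10^-3 mol (1:1 ratio)
[H2O2]_dilute = 1.332 × 10^-3 / 0.02521 = 0.05283 mol/L
[H2O2]_original = 0.05283 × 100.0/10.30 = 0.5129 mol/L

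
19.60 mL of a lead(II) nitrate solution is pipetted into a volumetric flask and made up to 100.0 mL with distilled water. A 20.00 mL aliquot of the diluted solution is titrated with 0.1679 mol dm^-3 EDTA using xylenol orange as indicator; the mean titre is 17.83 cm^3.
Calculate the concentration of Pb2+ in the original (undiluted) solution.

0.7637 mol/L

Pb^2+ + EDTA^4- → [Pb(EDTA)]^2-
n(EDTA) = 0.01783 × 0.1679 = 2.994 × 10^-3 mol
n(Pb2+) in the aliquot = 2.994 × 10^-3 mol (1:1 ratio)
[Pb2+]_dilute = 2.994 × 10^-3 / 0.02000 = 0.1497 mol/L
Dilution factor = 100.0 / 19.60 = 5.102
[Pb2+]_stock = 0.1497 × 5.102 = 0.7637 mol/L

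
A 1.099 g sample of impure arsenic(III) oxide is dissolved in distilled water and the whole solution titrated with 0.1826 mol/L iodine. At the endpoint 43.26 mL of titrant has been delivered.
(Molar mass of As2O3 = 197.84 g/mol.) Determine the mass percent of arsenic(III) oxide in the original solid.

71.10 %

As2O3 + 2 I2 + 2 H2O → As2O5 + 4 HI
n(I2) = 0.04326 L × 0.1826 mol/L = 7.899 × 10^-3 mol
From the 1:2 ratio, n(As2O3) = 1/2 × 7.899 × 10^-3 = 3.950 × 10^-3 mol
mass of As2O3 = 3.950 × 10^-3 × 197.84 g/mol = 0.7814 g
% As2O3 = 0.7814 / 1.099 × 100 = 71.10 %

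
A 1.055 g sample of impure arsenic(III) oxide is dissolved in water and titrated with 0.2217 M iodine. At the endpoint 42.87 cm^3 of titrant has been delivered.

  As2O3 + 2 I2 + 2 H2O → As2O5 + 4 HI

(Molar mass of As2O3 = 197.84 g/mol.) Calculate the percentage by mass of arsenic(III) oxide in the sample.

89.12 %

n(I2) = 0.04287 L × 0.2217 mol/L = 9.504 × 10^-3 mol
From the 1:2 ratio, n(As2O3) = 1/2 × 9.504 × 10^-3 = 4.752 × 10^-3 mol
mass of As2O3 = 4.752 × 10^-3 × 197.84 g/mol = 0.9402 g
% As2O3 = 0.9402 / 1.055 × 100 = 89.12 %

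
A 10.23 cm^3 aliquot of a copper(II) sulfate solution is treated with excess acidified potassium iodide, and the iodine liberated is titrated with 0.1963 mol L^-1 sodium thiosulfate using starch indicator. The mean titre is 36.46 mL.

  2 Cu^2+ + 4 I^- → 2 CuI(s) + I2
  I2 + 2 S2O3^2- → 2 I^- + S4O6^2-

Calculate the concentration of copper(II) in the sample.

n(S2O3^2-) = 0.03646 × 0.1963 = 7.157 × 10^-3 mol
n(I2) = n(S2O3^2-)/2 = 3.579 × 10^-3 mol
From the 2:1 ratio, n(Cu2+) in the aliquot = 2/1 × 3.579 × 10^-3 = 7.157 × 10^-3 mol
[Cu2+] = 7.157 × 10^-3 / 0.01023 = 0.6996 mol/L

0.6996 mol/L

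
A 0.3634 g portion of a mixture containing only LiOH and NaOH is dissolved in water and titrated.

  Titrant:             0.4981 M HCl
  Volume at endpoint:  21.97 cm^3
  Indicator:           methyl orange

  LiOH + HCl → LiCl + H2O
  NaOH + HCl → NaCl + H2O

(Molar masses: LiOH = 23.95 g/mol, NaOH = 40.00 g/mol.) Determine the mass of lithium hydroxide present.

n(HCl) = 0.02197 × 0.4981 = 0.01094 mol
Let x = n(LiOH), y = n(NaOH).
Titrant: 1x + 1y = 0.01094;  mass: 23.95x + 40.00y = 0.3634
Solving, x = 4.631 × 10^-3 mol, y = 6.312 × 10^-3 mol
mass of LiOH = 4.631 × 10^-3 × 23.95 = 0.1109 g

0.1109 g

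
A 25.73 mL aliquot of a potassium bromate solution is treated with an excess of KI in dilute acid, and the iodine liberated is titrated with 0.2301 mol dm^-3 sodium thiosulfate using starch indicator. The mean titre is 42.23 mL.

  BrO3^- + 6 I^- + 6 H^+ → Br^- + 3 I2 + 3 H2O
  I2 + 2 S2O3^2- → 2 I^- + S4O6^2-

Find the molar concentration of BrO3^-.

0.06294 mol/L

n(S2O3^2-) = 0.04223 × 0.2301 = 9.717 × 10^-3 mol
n(I2) = n(S2O3^2-)/2 = 4.859 × 10^-3 mol
From the 1:3 ratio, n(BrO3^-) in the aliquot = 1/3 × 4.859 × 10^-3 = 1.620 × 10^-3 mol
[BrO3^-] = 1.620 × 10^-3 / 0.02573 = 0.06294 mol/L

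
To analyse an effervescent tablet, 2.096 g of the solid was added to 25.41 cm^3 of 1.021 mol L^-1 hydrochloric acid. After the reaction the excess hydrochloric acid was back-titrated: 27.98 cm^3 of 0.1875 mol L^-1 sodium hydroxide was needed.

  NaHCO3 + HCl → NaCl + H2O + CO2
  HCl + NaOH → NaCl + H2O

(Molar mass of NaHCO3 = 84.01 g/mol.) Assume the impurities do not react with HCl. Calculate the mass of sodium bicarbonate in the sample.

n(HCl) added = 0.02541 × 1.021 = 0.02594 mol
n(NaOH) used in back-titration = 0.02798 × 0.1875 = 5.246 × 10^-3 mol
n(HCl) left over = 5.246 × 10^-3 mol (1:1 ratio)
n(HCl) consumed by analyte = 0.02594 − 5.246 × 10^-3 = 0.02070 mol
n(NaHCO3) = 0.02070 mol (1:1 ratio)
mass of NaHCO3 = 0.02070 × 84.01 = 1.739 g

1.739 g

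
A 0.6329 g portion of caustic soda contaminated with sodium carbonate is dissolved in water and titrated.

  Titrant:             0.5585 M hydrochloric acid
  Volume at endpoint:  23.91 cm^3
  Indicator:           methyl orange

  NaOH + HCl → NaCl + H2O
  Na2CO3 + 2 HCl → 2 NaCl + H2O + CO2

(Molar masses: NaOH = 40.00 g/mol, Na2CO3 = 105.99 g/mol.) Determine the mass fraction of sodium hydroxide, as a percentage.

36.37 %

n(HCl) = 0.02391 × 0.5585 = 0.01335 mol
Let x = n(NaOH), y = n(Na2CO3).
Titrant: 1x + 2y = 0.01335;  mass: 40.00x + 105.99y = 0.6329
Solving, x = 5.755 × 10^-3 mol, y = 3.800 × 10^-3 mol
mass of NaOH = 5.755 × 10^-3 × 40.00 = 0.2302 g
% NaOH = 0.2302 / 0.6329 × 100 = 36.37 %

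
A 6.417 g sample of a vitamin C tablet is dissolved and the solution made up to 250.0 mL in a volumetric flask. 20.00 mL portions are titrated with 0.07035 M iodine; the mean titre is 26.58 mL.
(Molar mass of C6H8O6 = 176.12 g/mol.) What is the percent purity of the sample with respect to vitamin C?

64.15 %

C6H8O6 + I2 → C6H6O6 + 2 HI
n(I2) per titration = 0.02658 × 0.07035 = 1.870 × 10^-3 mol
n(C6H8O6) in each aliquot = 1.870 × 10^-3 mol (1:1 ratio)
n(C6H8O6) in the whole flask = 1.870 × 10^-3 × 250.0/20.00 = 0.02337 mol
mass of C6H8O6 = 0.02337 × 176.12 = 4.117 g
% C6H8O6 = 4.117 / 6.417 × 100 = 64.15 %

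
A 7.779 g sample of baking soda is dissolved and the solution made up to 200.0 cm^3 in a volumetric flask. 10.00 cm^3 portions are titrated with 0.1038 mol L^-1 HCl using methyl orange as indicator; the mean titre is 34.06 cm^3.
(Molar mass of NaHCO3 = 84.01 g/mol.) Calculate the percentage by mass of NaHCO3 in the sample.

NaHCO3 + HCl → NaCl + H2O + CO2
n(HCl) per titration = 0.03406 × 0.1038 = 3.535 × 10^-3 mol
n(NaHCO3) in each aliquot = 3.535 × 10^-3 mol (1:1 ratio)
n(NaHCO3) in the whole flask = 3.535 × 10^-3 × 200.0/10.00 = 0.07071 mol
mass of NaHCO3 = 0.07071 × 84.01 = 5.940 g
% NaHCO3 = 5.940 / 7.779 × 100 = 76.36 %

76.36 %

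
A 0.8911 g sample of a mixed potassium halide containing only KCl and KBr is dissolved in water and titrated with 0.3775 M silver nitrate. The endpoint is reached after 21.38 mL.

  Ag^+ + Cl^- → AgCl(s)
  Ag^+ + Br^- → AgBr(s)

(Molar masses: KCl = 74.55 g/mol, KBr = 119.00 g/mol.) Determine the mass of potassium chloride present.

0.1163 g

n(AgNO3) = 0.02138 × 0.3775 = 8.071 × 10^-3 mol
Let x = n(KCl), y = n(KBr).
Titrant: 1x + 1y = 8.071 × 10^-3;  mass: 74.55x + 119.00y = 0.8911
Solving, x = 1.560 × 10^-3 mol, y = 6.511 × 10^-3 mol
mass of KCl = 1.560 × 10^-3 × 74.55 = 0.1163 g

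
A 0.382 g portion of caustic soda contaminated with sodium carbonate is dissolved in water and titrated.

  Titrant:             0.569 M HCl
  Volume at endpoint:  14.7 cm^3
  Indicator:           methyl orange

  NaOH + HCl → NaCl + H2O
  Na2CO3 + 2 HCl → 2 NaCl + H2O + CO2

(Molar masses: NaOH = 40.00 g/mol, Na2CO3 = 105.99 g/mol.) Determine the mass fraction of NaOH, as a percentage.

n(HCl) = 0.0147 × 0.569 = 8.36 × 10^-3 mol
Let x = n(NaOH), y = n(Na2CO3).
Titrant: 1x + 2y = 8.36 × 10^-3;  mass: 40.00x + 105.99y = 0.382
Solving, x = 4.71 × 10^-3 mol, y = 1.82 × 10^-3 mol
mass of NaOH = 4.71 × 10^-3 × 40.00 = 0.189 g
% NaOH = 0.189 / 0.382 × 100 = 49.4 %

49.4 %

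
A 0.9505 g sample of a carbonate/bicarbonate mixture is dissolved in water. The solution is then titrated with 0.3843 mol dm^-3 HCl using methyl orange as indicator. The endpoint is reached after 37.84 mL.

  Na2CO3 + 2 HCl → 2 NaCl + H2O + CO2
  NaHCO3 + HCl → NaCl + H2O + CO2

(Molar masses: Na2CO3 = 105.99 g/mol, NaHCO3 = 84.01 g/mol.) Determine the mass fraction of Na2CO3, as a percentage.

48.75 %

n(HCl) = 0.03784 × 0.3843 = 0.01454 mol
Let x = n(Na2CO3), y = n(NaHCO3).
Titrant: 2x + 1y = 0.01454;  mass: 105.99x + 84.01y = 0.9505
Solving, x = 4.372 × 10^-3 mol, y = 5.799 × 10^-3 mol
mass of Na2CO3 = 4.372 × 10^-3 × 105.99 = 0.4633 g
% Na2CO3 = 0.4633 / 0.9505 × 100 = 48.75 %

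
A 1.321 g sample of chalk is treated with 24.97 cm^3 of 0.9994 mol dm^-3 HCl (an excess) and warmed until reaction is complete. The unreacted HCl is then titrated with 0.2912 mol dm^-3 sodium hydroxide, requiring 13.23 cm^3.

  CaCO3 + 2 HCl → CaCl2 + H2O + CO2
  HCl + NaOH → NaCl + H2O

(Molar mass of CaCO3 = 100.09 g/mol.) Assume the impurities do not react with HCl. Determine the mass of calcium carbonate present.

1.056 g

n(HCl) added = 0.02497 × 0.9994 = 0.02496 mol
n(NaOH) used in back-titration = 0.01323 × 0.2912 = 3.853 × 10^-3 mol
n(HCl) left over = 3.853 × 10^-3 mol (1:1 ratio)
n(HCl) consumed by analyte = 0.02496 − 3.853 × 10^-3 = 0.02110 mol
From the 1:2 ratio, n(CaCO3) = 1/2 × 0.02110 = 0.01055 mol
mass of CaCO3 = 0.01055 × 100.09 = 1.056 g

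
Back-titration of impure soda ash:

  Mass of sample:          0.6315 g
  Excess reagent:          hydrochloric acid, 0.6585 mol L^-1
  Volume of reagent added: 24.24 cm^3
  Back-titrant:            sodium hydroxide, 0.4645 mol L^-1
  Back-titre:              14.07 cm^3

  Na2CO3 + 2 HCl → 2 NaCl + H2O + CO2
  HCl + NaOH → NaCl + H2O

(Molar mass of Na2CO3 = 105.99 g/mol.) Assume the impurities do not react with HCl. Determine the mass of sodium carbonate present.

n(HCl) added = 0.02424 × 0.6585 = 0.01596 mol
n(NaOH) used in back-titration = 0.01407 × 0.4645 = 6.536 × 10^-3 mol
n(HCl) left over = 6.536 × 10^-3 mol (1:1 ratio)
n(HCl) consumed by analyte = 0.01596 − 6.536 × 10^-3 = 9.427 × 10^-3 mol
From the 1:2 ratio, n(Na2CO3) = 1/2 × 9.427 × 10^-3 = 4.713 × 10^-3 mol
mass of Na2CO3 = 4.713 × 10^-3 × 105.99 = 0.4996 g

0.4996 g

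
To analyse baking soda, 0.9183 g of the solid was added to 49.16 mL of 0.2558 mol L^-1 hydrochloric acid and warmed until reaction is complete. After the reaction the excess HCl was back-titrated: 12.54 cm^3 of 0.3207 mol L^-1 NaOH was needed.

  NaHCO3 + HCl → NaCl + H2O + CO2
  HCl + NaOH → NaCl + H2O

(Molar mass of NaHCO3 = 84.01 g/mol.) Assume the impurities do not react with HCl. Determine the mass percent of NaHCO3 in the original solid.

n(HCl) added = 0.04916 × 0.2558 = 0.01258 mol
n(NaOH) used in back-titration = 0.01254 × 0.3207 = 4.022 × 10^-3 mol
n(HCl) left over = 4.022 × 10^-3 mol (1:1 ratio)
n(HCl) consumed by analyte = 0.01258 − 4.022 × 10^-3 = 8.554 × 10^-3 mol
n(NaHCO3) = 8.554 × 10^-3 mol (1:1 ratio)
mass of NaHCO3 = 8.554 × 10^-3 × 84.01 = 0.7186 g
% NaHCO3 = 0.7186 / 0.9183 × 100 = 78.25 %

78.25 %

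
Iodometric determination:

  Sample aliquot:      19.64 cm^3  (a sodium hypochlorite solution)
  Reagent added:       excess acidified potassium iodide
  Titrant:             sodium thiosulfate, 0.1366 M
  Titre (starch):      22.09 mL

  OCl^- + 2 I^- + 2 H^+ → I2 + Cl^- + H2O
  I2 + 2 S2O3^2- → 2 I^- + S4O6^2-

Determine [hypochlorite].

0.07682 M

n(S2O3^2-) = 0.02209 × 0.1366 = 3.017 × 10^-3 mol
n(I2) = n(S2O3^2-)/2 = 1.509 × 10^-3 mol
n(OCl^-) in the aliquot = 1.509 × 10^-3 mol (1:1 ratio)
[OCl^-] = 1.509 × 10^-3 / 0.01964 = 0.07682 mol/L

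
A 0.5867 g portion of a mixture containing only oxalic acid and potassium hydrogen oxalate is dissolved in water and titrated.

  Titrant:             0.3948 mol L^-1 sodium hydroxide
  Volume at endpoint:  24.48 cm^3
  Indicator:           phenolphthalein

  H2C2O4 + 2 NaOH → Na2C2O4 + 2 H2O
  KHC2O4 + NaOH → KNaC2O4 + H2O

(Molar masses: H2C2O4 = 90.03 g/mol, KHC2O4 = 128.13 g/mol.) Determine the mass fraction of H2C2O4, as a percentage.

60.15 %

n(NaOH) = 0.02448 × 0.3948 = 9.665 × 10^-3 mol
Let x = n(H2C2O4), y = n(KHC2O4).
Titrant: 2x + 1y = 9.665 × 10^-3;  mass: 90.03x + 128.13y = 0.5867
Solving, x = 3.920 × 10^-3 mol, y = 1.825 × 10^-3 mol
mass of H2C2O4 = 3.920 × 10^-3 × 90.03 = 0.3529 g
% H2C2O4 = 0.3529 / 0.5867 × 100 = 60.15 %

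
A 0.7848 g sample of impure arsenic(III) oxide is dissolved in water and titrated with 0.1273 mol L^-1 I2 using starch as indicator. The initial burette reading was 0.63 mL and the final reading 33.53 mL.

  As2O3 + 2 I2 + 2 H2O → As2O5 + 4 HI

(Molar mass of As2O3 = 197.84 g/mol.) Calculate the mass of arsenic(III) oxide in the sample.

0.4143 g

n(I2) = 0.03290 L × 0.1273 mol/L = 4.188 × 10^-3 mol
From the 1:2 ratio, n(As2O3) = 1/2 × 4.188 × 10^-3 = 2.094 × 10^-3 mol
mass of As2O3 = 2.094 × 10^-3 × 197.84 g/mol = 0.4143 g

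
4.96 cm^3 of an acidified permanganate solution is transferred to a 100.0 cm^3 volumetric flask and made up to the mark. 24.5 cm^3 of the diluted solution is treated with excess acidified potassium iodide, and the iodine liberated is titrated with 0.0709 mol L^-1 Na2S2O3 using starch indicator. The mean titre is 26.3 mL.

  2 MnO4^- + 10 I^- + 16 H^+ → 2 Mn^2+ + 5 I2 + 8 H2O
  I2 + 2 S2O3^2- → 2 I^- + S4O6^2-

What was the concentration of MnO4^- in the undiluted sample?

n(S2O3^2-) = 0.0263 × 0.0709 = 1.86 × 10^-3 mol
n(I2) = n(S2O3^2-)/2 = 9.32 × 10^-4 mol
From the 2:5 ratio, n(MnO4^-) in the aliquot = 2/5 × 9.32 × 10^-4 = 3.73 × 10^-4 mol
[MnO4^-]_dilute = 3.73 × 10^-4 / 0.0245 = 0.0152 mol/L
[MnO4^-]_original = 0.0152 × 100.0/4.96 = 0.307 mol/L

0.307 mol/L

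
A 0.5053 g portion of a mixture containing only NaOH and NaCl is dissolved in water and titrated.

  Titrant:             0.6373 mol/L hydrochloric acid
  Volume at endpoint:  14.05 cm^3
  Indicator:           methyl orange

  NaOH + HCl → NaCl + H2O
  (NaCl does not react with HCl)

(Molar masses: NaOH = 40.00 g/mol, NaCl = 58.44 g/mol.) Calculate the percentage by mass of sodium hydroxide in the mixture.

n(HCl) = 0.01405 × 0.6373 = 8.954 × 10^-3 mol
Let x = n(NaOH), y = n(NaCl).
Titrant: 1x = 8.954 × 10^-3;  mass: 40.00x + 58.44y = 0.5053
Solving, x = 8.954 × 10^-3 mol, y = 2.518 × 10^-3 mol
mass of NaOH = 8.954 × 10^-3 × 40.00 = 0.3582 g
% NaOH = 0.3582 / 0.5053 × 100 = 70.88 %

70.88 %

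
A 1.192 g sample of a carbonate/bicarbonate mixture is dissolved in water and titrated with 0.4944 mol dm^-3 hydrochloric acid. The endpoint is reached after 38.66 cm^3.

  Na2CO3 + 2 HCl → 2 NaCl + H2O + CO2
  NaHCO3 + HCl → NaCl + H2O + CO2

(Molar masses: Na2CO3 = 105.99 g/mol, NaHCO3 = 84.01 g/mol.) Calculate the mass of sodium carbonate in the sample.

n(HCl) = 0.03866 × 0.4944 = 0.01911 mol
Let x = n(Na2CO3), y = n(NaHCO3).
Titrant: 2x + 1y = 0.01911;  mass: 105.99x + 84.01y = 1.192
Solving, x = 6.670 × 10^-3 mol, y = 5.774 × 10^-3 mol
mass of Na2CO3 = 6.670 × 10^-3 × 105.99 = 0.7069 g

0.7069 g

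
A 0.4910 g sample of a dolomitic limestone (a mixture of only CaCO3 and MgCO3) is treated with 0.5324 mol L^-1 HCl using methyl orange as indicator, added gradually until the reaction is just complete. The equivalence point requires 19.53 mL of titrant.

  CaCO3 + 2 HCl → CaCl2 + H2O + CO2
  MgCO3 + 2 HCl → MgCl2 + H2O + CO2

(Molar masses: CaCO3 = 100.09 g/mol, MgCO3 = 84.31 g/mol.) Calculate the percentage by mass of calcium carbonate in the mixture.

68.06 %

n(HCl) = 0.01953 × 0.5324 = 0.01040 mol
Let x = n(CaCO3), y = n(MgCO3).
Titrant: 2x + 2y = 0.01040;  mass: 100.09x + 84.31y = 0.4910
Solving, x = 3.339 × 10^-3 mol, y = 1.860 × 10^-3 mol
mass of CaCO3 = 3.339 × 10^-3 × 100.09 = 0.3342 g
% CaCO3 = 0.3342 / 0.4910 × 100 = 68.06 %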